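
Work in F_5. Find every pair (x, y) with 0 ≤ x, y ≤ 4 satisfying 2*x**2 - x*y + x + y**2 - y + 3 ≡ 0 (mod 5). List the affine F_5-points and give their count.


Affine F_5-points: {(0, 2), (0, 4), (1, 1), (3, 2), (4, 1), (4, 4)}; count = 6.

For each of the 25 pairs (x, y) ∈ F_5², evaluate f(x, y) mod 5. Record the zeros.
  x = 0: [0↦3, 1↦3, 2↦0, 3↦4, 4↦0]  zeros at y ∈ {2, 4}
  x = 1: [0↦1, 1↦0, 2↦1, 3↦4, 4↦4]  zeros at y ∈ {1}
  x = 2: [0↦3, 1↦1, 2↦1, 3↦3, 4↦2]  zeros at y ∈ ∅
  x = 3: [0↦4, 1↦1, 2↦0, 3↦1, 4↦4]  zeros at y ∈ {2}
  x = 4: [0↦4, 1↦0, 2↦3, 3↦3, 4↦0]  zeros at y ∈ {1, 4}
Collecting zeros: affine points = {(0, 2), (0, 4), (1, 1), (3, 2), (4, 1), (4, 4)}.
Total count |C(F_5)_aff| = 6.


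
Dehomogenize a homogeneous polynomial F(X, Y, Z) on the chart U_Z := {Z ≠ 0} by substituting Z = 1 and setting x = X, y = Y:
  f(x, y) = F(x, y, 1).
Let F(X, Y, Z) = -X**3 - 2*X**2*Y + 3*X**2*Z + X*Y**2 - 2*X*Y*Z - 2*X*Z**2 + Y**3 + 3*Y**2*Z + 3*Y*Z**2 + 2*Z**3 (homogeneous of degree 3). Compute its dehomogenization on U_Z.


f(x, y) = -x**3 - 2*x**2*y + 3*x**2 + x*y**2 - 2*x*y - 2*x + y**3 + 3*y**2 + 3*y + 2

On U_Z we set Z = 1. Each monomial c·X^i·Y^j·Z^k in F becomes c·x^i·y^j·1^k = c·x^i·y^j.
Substituting Z = 1: F(X, Y, 1) = -x**3 - 2*x**2*y + 3*x**2 + x*y**2 - 2*x*y - 2*x + y**3 + 3*y**2 + 3*y + 2.
Note: deg(f) ≤ deg(F) = 3; strict inequality happens when F is divisible by Z (lost terms).


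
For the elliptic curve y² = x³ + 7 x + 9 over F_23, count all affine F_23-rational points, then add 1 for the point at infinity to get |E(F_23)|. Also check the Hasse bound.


Affine points = {(0, 3), (0, 20), (2, 10), (2, 13), (4, 3), (4, 20), (5, 10), (5, 13), (8, 5), (8, 18), (12, 2), (12, 21), (15, 4), (15, 19), (16, 10), (16, 13), (17, 2), (17, 21), (19, 3), (19, 20), (22, 1), (22, 22)}; affine count = 22; |E(F_23)| = 23.

Discriminant check: Δ ∝ 4a³ + 27b² = 4·7³ + 27·9² = 4·343 + 27·81 ≡ 17 (mod 23). Nonzero ⇒ E is nonsingular.
For each x ∈ F_23, compute rhs = x³ + 7·x + 9 mod 23, then count y ∈ F_23 with y² ≡ rhs.
  x = 0: rhs = 9, matching y values: 3, 20 (2 points).
  x = 1: rhs = 17, matching y values: none (0 points).
  x = 2: rhs = 8, matching y values: 10, 13 (2 points).
  x = 3: rhs = 11, matching y values: none (0 points).
  x = 4: rhs = 9, matching y values: 3, 20 (2 points).
  x = 5: rhs = 8, matching y values: 10, 13 (2 points).
  x = 6: rhs = 14, matching y values: none (0 points).
  x = 7: rhs = 10, matching y values: none (0 points).
  x = 8: rhs = 2, matching y values: 5, 18 (2 points).
  x = 9: rhs = 19, matching y values: none (0 points).
  x = 10: rhs = 21, matching y values: none (0 points).
  x = 11: rhs = 14, matching y values: none (0 points).
  x = 12: rhs = 4, matching y values: 2, 21 (2 points).
  x = 13: rhs = 20, matching y values: none (0 points).
  x = 14: rhs = 22, matching y values: none (0 points).
  x = 15: rhs = 16, matching y values: 4, 19 (2 points).
  x = 16: rhs = 8, matching y values: 10, 13 (2 points).
  x = 17: rhs = 4, matching y values: 2, 21 (2 points).
  x = 18: rhs = 10, matching y values: none (0 points).
  x = 19: rhs = 9, matching y values: 3, 20 (2 points).
  x = 20: rhs = 7, matching y values: none (0 points).
  x = 21: rhs = 10, matching y values: none (0 points).
  x = 22: rhs = 1, matching y values: 1, 22 (2 points).
Total affine count: 22.
Full point count |E(F_23)| = 22 + 1 = 23.
Hasse bound: |23 − (23+1)| = |-1| = 1 ≤ 2√23 ≈ 9.5917 ✓.


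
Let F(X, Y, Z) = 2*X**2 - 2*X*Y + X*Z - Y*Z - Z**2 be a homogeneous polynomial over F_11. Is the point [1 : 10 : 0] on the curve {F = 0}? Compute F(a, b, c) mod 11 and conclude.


F(1,10,0) ≡ 4 (mod 11); P is NOT on the curve.

Evaluate F(1, 10, 0) term-by-term (mod 11).
  2*X**2 ↦ 2·1·1·1 = 2
  -2*X*Y ↦ -2·1·10·1 = -20
  X*Z ↦ 1·1·1·0 = 0
  -Y*Z ↦ -1·1·10·0 = 0
  -Z**2 ↦ -1·1·1·0 = 0
Sum: F(1, 10, 0) = (2) + (-20) + (0) + (0) + (0) = -18.
Reducing mod 11: -18 ≡ 4 (mod 11).
Since F(a, b, c) ≡ 4 ≠ 0 (mod 11), P does NOT lie on the curve.


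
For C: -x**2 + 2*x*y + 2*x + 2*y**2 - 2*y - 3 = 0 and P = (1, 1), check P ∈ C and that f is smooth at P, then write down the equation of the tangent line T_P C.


Tangent line at P: 2*x + 4*y - 6 = 0.

Step 1: f(1, 1) = 0, so P lies on C.
Step 2: partial derivatives
  f_x(x, y) = -2*x + 2*y + 2, f_y(x, y) = 2*x + 4*y - 2.
  f_x(P) = 2, f_y(P) = 4 (gradient nonzero, so P is smooth).
Step 3: tangent line at P: 2·(x − 1) + 4·(y − 1) = 0.
Expanding: 2*x + 4*y - 6 = 0.


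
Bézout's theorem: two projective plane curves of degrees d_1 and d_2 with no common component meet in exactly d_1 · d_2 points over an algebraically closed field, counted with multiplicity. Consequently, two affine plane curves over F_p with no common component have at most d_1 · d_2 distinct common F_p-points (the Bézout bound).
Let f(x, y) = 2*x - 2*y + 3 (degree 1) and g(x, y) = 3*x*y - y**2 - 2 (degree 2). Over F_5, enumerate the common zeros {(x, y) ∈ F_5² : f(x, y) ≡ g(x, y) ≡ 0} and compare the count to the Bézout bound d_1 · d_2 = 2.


Common zeros: {(4, 3)}; count = 1; Bézout bound = 2.

deg(f) = 1, deg(g) = 2, so Bézout bound = 2.
Scan x ∈ F_5. For each x, list the y ∈ F_5 with f(x, y) ≡ 0 and those with g(x, y) ≡ 0 (mod 5); the common zeros in that column are the intersection.
  x = 0: f ≡ 0 at y ∈ {4}; g ≡ 0 at y ∈ ∅; common: ∅.
  x = 1: f ≡ 0 at y ∈ {0}; g ≡ 0 at y ∈ {1, 2}; common: ∅.
  x = 2: f ≡ 0 at y ∈ {1}; g ≡ 0 at y ∈ ∅; common: ∅.
  x = 3: f ≡ 0 at y ∈ {2}; g ≡ 0 at y ∈ ∅; common: ∅.
  x = 4: f ≡ 0 at y ∈ {3}; g ≡ 0 at y ∈ {3, 4}; common: {3}.
Collecting: common zeros = {(4, 3)}, so the count is 1.
Comparison with the Bézout bound: 1 ≤ 2 = deg(f)·deg(g), as expected for curves with no common component (the affine F_5-count falls short of the bound because intersections may lie at infinity, over extension fields, or carry multiplicity).


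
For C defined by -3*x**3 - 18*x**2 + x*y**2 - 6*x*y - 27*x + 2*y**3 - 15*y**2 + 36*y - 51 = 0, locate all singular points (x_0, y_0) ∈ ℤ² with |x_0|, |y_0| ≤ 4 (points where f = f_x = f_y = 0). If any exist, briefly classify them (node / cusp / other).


Singular points: {(-2, 3)}; classification: cusp.

Compute partial derivatives:
  f_x = -9*x**2 - 36*x + y**2 - 6*y - 27.
  f_y = 2*x*y - 6*x + 6*y**2 - 30*y + 36.
Scan x_0 ∈ {−4, ..., 4}. For each x_0, f_y(x_0, y) is a polynomial in y; find its integer roots y ∈ {−4, ..., 4}, then test f_x and f at those candidates.
  x = -4: f_y(-4, y) = 6*y**2 - 38*y + 60; vanishes at y ∈ {3}. (-4, 3): f_x = -36 ≠ 0.
  x = -3: f_y(-3, y) = 6*y**2 - 36*y + 54; vanishes at y ∈ {3}. (-3, 3): f_x = -9 ≠ 0.
  x = -2: f_y(-2, y) = 6*y**2 - 34*y + 48; vanishes at y ∈ {3}. (-2, 3): f_x = 0, f = 0 — SINGULAR.
  x = -1: f_y(-1, y) = 6*y**2 - 32*y + 42; vanishes at y ∈ {3}. (-1, 3): f_x = -9 ≠ 0.
  x = 0: f_y(0, y) = 6*y**2 - 30*y + 36; vanishes at y ∈ {2, 3}. (0, 2): f_x = -35 ≠ 0; (0, 3): f_x = -36 ≠ 0.
  x = 1: f_y(1, y) = 6*y**2 - 28*y + 30; vanishes at y ∈ {3}. (1, 3): f_x = -81 ≠ 0.
  x = 2: f_y(2, y) = 6*y**2 - 26*y + 24; vanishes at y ∈ {3}. (2, 3): f_x = -144 ≠ 0.
  x = 3: f_y(3, y) = 6*y**2 - 24*y + 18; vanishes at y ∈ {1, 3}. (3, 1): f_x = -221 ≠ 0; (3, 3): f_x = -225 ≠ 0.
  x = 4: f_y(4, y) = 6*y**2 - 22*y + 12; vanishes at y ∈ {3}. (4, 3): f_x = -324 ≠ 0.
Only singular point on the grid: (-2, 3).
Classify: substitute x = -2 + u, y = 3 + v and expand: f = -3*u**3 + u*v**2 + 2*v**3 + v**2.
No constant or linear terms (consistent with a singular point). Quadratic part: v**2. Cubic part: -3*u**3 + u*v**2 + 2*v**3.
The quadratic part v**2 is a perfect square, so there is a single (double) tangent line v = 0, i.e. y = 3. Restricting the cubic part to that line (v = 0) leaves -3*u**3 ≠ 0, so f is not divisible by v and the branch is v² ≈ 3*u**3 to lowest order — this is a cusp.
Classification: cusp.


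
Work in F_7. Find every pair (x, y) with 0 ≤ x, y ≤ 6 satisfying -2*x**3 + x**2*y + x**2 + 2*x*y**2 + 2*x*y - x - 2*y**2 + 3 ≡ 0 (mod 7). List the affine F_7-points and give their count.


Affine F_7-points: {(1, 2), (3, 6), (6, 0), (6, 5)}; count = 4.

For each of the 49 pairs (x, y) ∈ F_7², evaluate f(x, y) mod 7. Record the zeros.
  x = 0: [0↦3, 1↦1, 2↦2, 3↦6, 4↦6, 5↦2, 6↦1]  zeros at y ∈ ∅
  x = 1: [0↦1, 1↦4, 2↦0, 3↦3, 4↦6, 5↦2, 6↦5]  zeros at y ∈ {2}
  x = 2: [0↦3, 1↦6, 2↦6, 3↦3, 4↦4, 5↦2, 6↦4]  zeros at y ∈ ∅
  x = 3: [0↦4, 1↦2, 2↦1, 3↦1, 4↦2, 5↦4, 6↦0]  zeros at y ∈ {6}
  x = 4: [0↦6, 1↦1, 2↦1, 3↦6, 4↦2, 5↦3, 6↦2]  zeros at y ∈ ∅
  x = 5: [0↦4, 1↦5, 2↦1, 3↦6, 4↦6, 5↦1, 6↦5]  zeros at y ∈ ∅
  x = 6: [0↦0, 1↦2, 2↦3, 3↦3, 4↦2, 5↦0, 6↦4]  zeros at y ∈ {0, 5}
Collecting zeros: affine points = {(1, 2), (3, 6), (6, 0), (6, 5)}.
Total count |C(F_7)_aff| = 4.


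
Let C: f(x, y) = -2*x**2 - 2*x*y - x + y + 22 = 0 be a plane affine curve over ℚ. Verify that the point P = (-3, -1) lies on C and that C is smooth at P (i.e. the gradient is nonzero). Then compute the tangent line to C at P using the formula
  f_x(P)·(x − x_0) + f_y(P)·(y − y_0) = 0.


Tangent line at P: 13*x + 7*y + 46 = 0.

Step 1: f(-3, -1) = 0, so P lies on C.
Step 2: partial derivatives
  f_x(x, y) = -4*x - 2*y - 1, f_y(x, y) = 1 - 2*x.
  f_x(P) = 13, f_y(P) = 7 (gradient nonzero, so P is smooth).
Step 3: tangent line at P: 13·(x − -3) + 7·(y − -1) = 0.
Expanding: 13*x + 7*y + 46 = 0.


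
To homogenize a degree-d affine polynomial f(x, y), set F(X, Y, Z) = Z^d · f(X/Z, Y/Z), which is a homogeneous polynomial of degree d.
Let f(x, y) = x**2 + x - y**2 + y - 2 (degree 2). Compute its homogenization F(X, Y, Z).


F(X, Y, Z) = X**2 + X*Z - Y**2 + Y*Z - 2*Z**2

deg(f) = 2.
Substitute x = X/Z, y = Y/Z into f, then multiply by Z^2.
  monomial 1·x^2·y^0 ↦ 1·X^2·Y^0·Z^0.
  monomial 1·x^1·y^0 ↦ 1·X^1·Y^0·Z^1.
  monomial -1·x^0·y^2 ↦ -1·X^0·Y^2·Z^0.
  monomial 1·x^0·y^1 ↦ 1·X^0·Y^1·Z^1.
  monomial -2·x^0·y^0 ↦ -2·X^0·Y^0·Z^2.
Collecting: F(X, Y, Z) = X**2 + X*Z - Y**2 + Y*Z - 2*Z**2.


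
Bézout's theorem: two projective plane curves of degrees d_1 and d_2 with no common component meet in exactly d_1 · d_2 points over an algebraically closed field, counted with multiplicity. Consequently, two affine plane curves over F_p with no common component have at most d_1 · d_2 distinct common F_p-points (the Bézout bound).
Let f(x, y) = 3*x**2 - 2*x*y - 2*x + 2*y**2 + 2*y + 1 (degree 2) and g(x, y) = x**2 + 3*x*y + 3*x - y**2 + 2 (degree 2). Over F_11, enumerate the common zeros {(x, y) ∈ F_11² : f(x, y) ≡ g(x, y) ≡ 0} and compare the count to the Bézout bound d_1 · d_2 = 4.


Common zeros: {(4, 6), (8, 6)}; count = 2; Bézout bound = 4.

deg(f) = 2, deg(g) = 2, so Bézout bound = 4.
Scan x ∈ F_11. For each x, list the y ∈ F_11 with f(x, y) ≡ 0 and those with g(x, y) ≡ 0 (mod 11); the common zeros in that column are the intersection.
  x = 0: f ≡ 0 at y ∈ ∅; g ≡ 0 at y ∈ ∅; common: ∅.
  x = 1: f ≡ 0 at y ∈ ∅; g ≡ 0 at y ∈ {7}; common: ∅.
  x = 2: f ≡ 0 at y ∈ {4, 8}; g ≡ 0 at y ∈ ∅; common: ∅.
  x = 3: f ≡ 0 at y ∈ {0, 2}; g ≡ 0 at y ∈ ∅; common: ∅.
  x = 4: f ≡ 0 at y ∈ {6, 8}; g ≡ 0 at y ∈ {6}; common: {6}.
  x = 5: f ≡ 0 at y ∈ {0, 4}; g ≡ 0 at y ∈ ∅; common: ∅.
  x = 6: f ≡ 0 at y ∈ ∅; g ≡ 0 at y ∈ {2, 5}; common: ∅.
  x = 7: f ≡ 0 at y ∈ ∅; g ≡ 0 at y ∈ {2, 8}; common: ∅.
  x = 8: f ≡ 0 at y ∈ {1, 6}; g ≡ 0 at y ∈ {6, 7}; common: {6}.
  x = 9: f ≡ 0 at y ∈ ∅; g ≡ 0 at y ∈ {0, 5}; common: ∅.
  x = 10: f ≡ 0 at y ∈ {2, 7}; g ≡ 0 at y ∈ {0, 8}; common: ∅.
Collecting: common zeros = {(4, 6), (8, 6)}, so the count is 2.
Comparison with the Bézout bound: 2 ≤ 4 = deg(f)·deg(g), as expected for curves with no common component (the affine F_11-count falls short of the bound because intersections may lie at infinity, over extension fields, or carry multiplicity).


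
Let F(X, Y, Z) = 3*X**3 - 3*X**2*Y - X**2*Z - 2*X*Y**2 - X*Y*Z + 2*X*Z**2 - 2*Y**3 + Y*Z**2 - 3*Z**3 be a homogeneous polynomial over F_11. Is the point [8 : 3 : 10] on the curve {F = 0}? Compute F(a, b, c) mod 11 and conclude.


F(8,3,10) ≡ 3 (mod 11); P is NOT on the curve.

Evaluate F(8, 3, 10) term-by-term (mod 11).
  3*X**3 ↦ 3·512·1·1 = 1536
  -3*X**2*Y ↦ -3·64·3·1 = -576
  -X**2*Z ↦ -1·64·1·10 = -640
  -2*X*Y**2 ↦ -2·8·9·1 = -144
  -X*Y*Z ↦ -1·8·3·10 = -240
  2*X*Z**2 ↦ 2·8·1·100 = 1600
  -2*Y**3 ↦ -2·1·27·1 = -54
  Y*Z**2 ↦ 1·1·3·100 = 300
  -3*Z**3 ↦ -3·1·1·1000 = -3000
Sum: F(8, 3, 10) = (1536) + (-576) + (-640) + (-144) + (-240) + (1600) + (-54) + (300) + (-3000) = -1218.
Reducing mod 11: -1218 ≡ 3 (mod 11).
Since F(a, b, c) ≡ 3 ≠ 0 (mod 11), P does NOT lie on the curve.


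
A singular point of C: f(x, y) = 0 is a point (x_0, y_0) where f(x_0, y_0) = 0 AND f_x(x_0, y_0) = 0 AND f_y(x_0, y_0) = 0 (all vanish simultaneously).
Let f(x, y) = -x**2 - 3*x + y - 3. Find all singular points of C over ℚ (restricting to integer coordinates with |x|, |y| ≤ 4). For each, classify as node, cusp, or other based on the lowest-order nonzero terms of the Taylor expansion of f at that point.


No singular points in the scanned grid; C is smooth there.

Compute partial derivatives:
  f_x = -2*x - 3.
  f_y = 1.
f_y = 1 is a nonzero constant, so f_y never vanishes: no point (x, y) can satisfy f = f_x = f_y = 0. In particular no (x, y) ∈ {−4, ..., 4}² is singular; the curve is smooth.


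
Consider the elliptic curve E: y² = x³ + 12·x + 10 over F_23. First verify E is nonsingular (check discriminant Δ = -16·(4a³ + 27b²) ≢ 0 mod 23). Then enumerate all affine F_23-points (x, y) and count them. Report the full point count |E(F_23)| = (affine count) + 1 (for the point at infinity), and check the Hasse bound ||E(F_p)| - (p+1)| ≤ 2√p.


Affine points = {(1, 0), (3, 2), (3, 21), (7, 0), (10, 7), (10, 16), (11, 1), (11, 22), (14, 1), (14, 22), (15, 0), (18, 3), (18, 20), (19, 6), (19, 17), (20, 4), (20, 19), (21, 1), (21, 22)}; affine count = 19; |E(F_23)| = 20.

Discriminant check: Δ ∝ 4a³ + 27b² = 4·12³ + 27·10² = 4·1728 + 27·100 ≡ 21 (mod 23). Nonzero ⇒ E is nonsingular.
For each x ∈ F_23, compute rhs = x³ + 12·x + 10 mod 23, then count y ∈ F_23 with y² ≡ rhs.
  x = 0: rhs = 10, matching y values: none (0 points).
  x = 1: rhs = 0, matching y values: 0 (1 points).
  x = 2: rhs = 19, matching y values: none (0 points).
  x = 3: rhs = 4, matching y values: 2, 21 (2 points).
  x = 4: rhs = 7, matching y values: none (0 points).
  x = 5: rhs = 11, matching y values: none (0 points).
  x = 6: rhs = 22, matching y values: none (0 points).
  x = 7: rhs = 0, matching y values: 0 (1 points).
  x = 8: rhs = 20, matching y values: none (0 points).
  x = 9: rhs = 19, matching y values: none (0 points).
  x = 10: rhs = 3, matching y values: 7, 16 (2 points).
  x = 11: rhs = 1, matching y values: 1, 22 (2 points).
  x = 12: rhs = 19, matching y values: none (0 points).
  x = 13: rhs = 17, matching y values: none (0 points).
  x = 14: rhs = 1, matching y values: 1, 22 (2 points).
  x = 15: rhs = 0, matching y values: 0 (1 points).
  x = 16: rhs = 20, matching y values: none (0 points).
  x = 17: rhs = 21, matching y values: none (0 points).
  x = 18: rhs = 9, matching y values: 3, 20 (2 points).
  x = 19: rhs = 13, matching y values: 6, 17 (2 points).
  x = 20: rhs = 16, matching y values: 4, 19 (2 points).
  x = 21: rhs = 1, matching y values: 1, 22 (2 points).
  x = 22: rhs = 20, matching y values: none (0 points).
Total affine count: 19.
Full point count |E(F_23)| = 19 + 1 = 20.
Hasse bound: |20 − (23+1)| = |-4| = 4 ≤ 2√23 ≈ 9.5917 ✓.


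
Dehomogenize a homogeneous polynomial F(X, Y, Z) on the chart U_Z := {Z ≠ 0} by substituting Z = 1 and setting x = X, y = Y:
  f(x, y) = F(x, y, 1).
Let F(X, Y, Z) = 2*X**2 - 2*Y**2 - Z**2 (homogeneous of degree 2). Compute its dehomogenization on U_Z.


f(x, y) = 2*x**2 - 2*y**2 - 1

On U_Z we set Z = 1. Each monomial c·X^i·Y^j·Z^k in F becomes c·x^i·y^j·1^k = c·x^i·y^j.
Substituting Z = 1: F(X, Y, 1) = 2*x**2 - 2*y**2 - 1.
Note: deg(f) ≤ deg(F) = 2; strict inequality happens when F is divisible by Z (lost terms).


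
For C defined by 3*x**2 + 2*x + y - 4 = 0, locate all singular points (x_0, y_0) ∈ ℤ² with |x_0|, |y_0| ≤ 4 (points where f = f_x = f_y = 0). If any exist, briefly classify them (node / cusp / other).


No singular points in the scanned grid; C is smooth there.

Compute partial derivatives:
  f_x = 6*x + 2.
  f_y = 1.
f_y = 1 is a nonzero constant, so f_y never vanishes: no point (x, y) can satisfy f = f_x = f_y = 0. In particular no (x, y) ∈ {−4, ..., 4}² is singular; the curve is smooth.


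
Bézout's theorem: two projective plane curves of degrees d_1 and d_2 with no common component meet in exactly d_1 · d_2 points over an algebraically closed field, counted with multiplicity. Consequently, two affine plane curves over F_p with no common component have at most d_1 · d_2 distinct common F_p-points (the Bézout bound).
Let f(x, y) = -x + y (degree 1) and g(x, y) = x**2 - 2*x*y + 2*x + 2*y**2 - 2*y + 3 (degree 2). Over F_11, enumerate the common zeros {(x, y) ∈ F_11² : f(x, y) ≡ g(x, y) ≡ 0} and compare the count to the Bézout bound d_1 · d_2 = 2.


Common zeros: ∅; count = 0; Bézout bound = 2.

deg(f) = 1, deg(g) = 2, so Bézout bound = 2.
Scan x ∈ F_11. For each x, list the y ∈ F_11 with f(x, y) ≡ 0 and those with g(x, y) ≡ 0 (mod 11); the common zeros in that column are the intersection.
  x = 0: f ≡ 0 at y ∈ {0}; g ≡ 0 at y ∈ ∅; common: ∅.
  x = 1: f ≡ 0 at y ∈ {1}; g ≡ 0 at y ∈ {4, 9}; common: ∅.
  x = 2: f ≡ 0 at y ∈ {2}; g ≡ 0 at y ∈ {0, 3}; common: ∅.
  x = 3: f ≡ 0 at y ∈ {3}; g ≡ 0 at y ∈ ∅; common: ∅.
  x = 4: f ≡ 0 at y ∈ {4}; g ≡ 0 at y ∈ {7, 9}; common: ∅.
  x = 5: f ≡ 0 at y ∈ {5}; g ≡ 0 at y ∈ {2, 4}; common: ∅.
  x = 6: f ≡ 0 at y ∈ {6}; g ≡ 0 at y ∈ ∅; common: ∅.
  x = 7: f ≡ 0 at y ∈ {7}; g ≡ 0 at y ∈ {0, 8}; common: ∅.
  x = 8: f ≡ 0 at y ∈ {8}; g ≡ 0 at y ∈ {2, 7}; common: ∅.
  x = 9: f ≡ 0 at y ∈ {9}; g ≡ 0 at y ∈ ∅; common: ∅.
  x = 10: f ≡ 0 at y ∈ {10}; g ≡ 0 at y ∈ ∅; common: ∅.
Collecting: common zeros = ∅, so the count is 0.
Comparison with the Bézout bound: 0 ≤ 2 = deg(f)·deg(g), as expected for curves with no common component (the affine F_11-count falls short of the bound because intersections may lie at infinity, over extension fields, or carry multiplicity).


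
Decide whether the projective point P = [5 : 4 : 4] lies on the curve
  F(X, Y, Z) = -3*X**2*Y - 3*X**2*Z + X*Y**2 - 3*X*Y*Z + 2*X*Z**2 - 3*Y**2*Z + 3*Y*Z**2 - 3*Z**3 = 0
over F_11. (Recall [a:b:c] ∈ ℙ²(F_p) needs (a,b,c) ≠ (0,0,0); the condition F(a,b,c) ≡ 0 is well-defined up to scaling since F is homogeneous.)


F(5,4,4) ≡ 0 (mod 11); P is on the curve.

Evaluate F(5, 4, 4) term-by-term (mod 11).
  -3*X**2*Y ↦ -3·25·4·1 = -300
  -3*X**2*Z ↦ -3·25·1·4 = -300
  X*Y**2 ↦ 1·5·16·1 = 80
  -3*X*Y*Z ↦ -3·5·4·4 = -240
  2*X*Z**2 ↦ 2·5·1·16 = 160
  -3*Y**2*Z ↦ -3·1·16·4 = -192
  3*Y*Z**2 ↦ 3·1·4·16 = 192
  -3*Z**3 ↦ -3·1·1·64 = -192
Sum: F(5, 4, 4) = (-300) + (-300) + (80) + (-240) + (160) + (-192) + (192) + (-192) = -792.
Reducing mod 11: -792 ≡ 0 (mod 11).
Since F(a, b, c) ≡ 0 (mod 11), P lies on the curve.


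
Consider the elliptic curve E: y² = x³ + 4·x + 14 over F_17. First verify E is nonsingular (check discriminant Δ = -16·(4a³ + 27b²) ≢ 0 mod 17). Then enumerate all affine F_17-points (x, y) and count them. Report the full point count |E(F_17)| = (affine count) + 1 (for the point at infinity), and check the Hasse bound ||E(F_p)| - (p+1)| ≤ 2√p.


Affine points = {(1, 6), (1, 11), (2, 8), (2, 9), (3, 6), (3, 11), (4, 3), (4, 14), (6, 4), (6, 13), (10, 0), (13, 6), (13, 11), (14, 3), (14, 14), (15, 7), (15, 10), (16, 3), (16, 14)}; affine count = 19; |E(F_17)| = 20.

Discriminant check: Δ ∝ 4a³ + 27b² = 4·4³ + 27·14² = 4·64 + 27·196 ≡ 6 (mod 17). Nonzero ⇒ E is nonsingular.
For each x ∈ F_17, compute rhs = x³ + 4·x + 14 mod 17, then count y ∈ F_17 with y² ≡ rhs.
  x = 0: rhs = 14, matching y values: none (0 points).
  x = 1: rhs = 2, matching y values: 6, 11 (2 points).
  x = 2: rhs = 13, matching y values: 8, 9 (2 points).
  x = 3: rhs = 2, matching y values: 6, 11 (2 points).
  x = 4: rhs = 9, matching y values: 3, 14 (2 points).
  x = 5: rhs = 6, matching y values: none (0 points).
  x = 6: rhs = 16, matching y values: 4, 13 (2 points).
  x = 7: rhs = 11, matching y values: none (0 points).
  x = 8: rhs = 14, matching y values: none (0 points).
  x = 9: rhs = 14, matching y values: none (0 points).
  x = 10: rhs = 0, matching y values: 0 (1 points).
  x = 11: rhs = 12, matching y values: none (0 points).
  x = 12: rhs = 5, matching y values: none (0 points).
  x = 13: rhs = 2, matching y values: 6, 11 (2 points).
  x = 14: rhs = 9, matching y values: 3, 14 (2 points).
  x = 15: rhs = 15, matching y values: 7, 10 (2 points).
  x = 16: rhs = 9, matching y values: 3, 14 (2 points).
Total affine count: 19.
Full point count |E(F_17)| = 19 + 1 = 20.
Hasse bound: |20 − (17+1)| = |2| = 2 ≤ 2√17 ≈ 8.2462 ✓.


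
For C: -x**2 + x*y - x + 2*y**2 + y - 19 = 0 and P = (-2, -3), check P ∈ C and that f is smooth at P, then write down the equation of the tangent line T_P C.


Tangent line at P: -13*y - 39 = 0.

Step 1: f(-2, -3) = 0, so P lies on C.
Step 2: partial derivatives
  f_x(x, y) = -2*x + y - 1, f_y(x, y) = x + 4*y + 1.
  f_x(P) = 0, f_y(P) = -13 (gradient nonzero, so P is smooth).
Step 3: tangent line at P: 0·(x − -2) + -13·(y − -3) = 0.
Expanding: -13*y - 39 = 0.


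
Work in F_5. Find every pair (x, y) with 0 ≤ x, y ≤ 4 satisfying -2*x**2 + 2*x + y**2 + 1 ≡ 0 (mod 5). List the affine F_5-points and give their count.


Affine F_5-points: {(0, 2), (0, 3), (1, 2), (1, 3), (3, 1), (3, 4)}; count = 6.

For each of the 25 pairs (x, y) ∈ F_5², evaluate f(x, y) mod 5. Record the zeros.
  x = 0: [0↦1, 1↦2, 2↦0, 3↦0, 4↦2]  zeros at y ∈ {2, 3}
  x = 1: [0↦1, 1↦2, 2↦0, 3↦0, 4↦2]  zeros at y ∈ {2, 3}
  x = 2: [0↦2, 1↦3, 2↦1, 3↦1, 4↦3]  zeros at y ∈ ∅
  x = 3: [0↦4, 1↦0, 2↦3, 3↦3, 4↦0]  zeros at y ∈ {1, 4}
  x = 4: [0↦2, 1↦3, 2↦1, 3↦1, 4↦3]  zeros at y ∈ ∅
Collecting zeros: affine points = {(0, 2), (0, 3), (1, 2), (1, 3), (3, 1), (3, 4)}.
Total count |C(F_5)_aff| = 6.


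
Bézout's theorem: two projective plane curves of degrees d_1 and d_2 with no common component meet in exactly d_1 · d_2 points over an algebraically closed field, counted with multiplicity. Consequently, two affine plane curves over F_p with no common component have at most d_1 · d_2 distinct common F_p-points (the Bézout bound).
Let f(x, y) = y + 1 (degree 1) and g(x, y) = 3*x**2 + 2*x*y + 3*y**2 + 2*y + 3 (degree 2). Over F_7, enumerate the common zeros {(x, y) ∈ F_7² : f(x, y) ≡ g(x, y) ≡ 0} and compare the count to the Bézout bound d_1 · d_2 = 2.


Common zeros: ∅; count = 0; Bézout bound = 2.

deg(f) = 1, deg(g) = 2, so Bézout bound = 2.
Scan x ∈ F_7. For each x, list the y ∈ F_7 with f(x, y) ≡ 0 and those with g(x, y) ≡ 0 (mod 7); the common zeros in that column are the intersection.
  x = 0: f ≡ 0 at y ∈ {6}; g ≡ 0 at y ∈ ∅; common: ∅.
  x = 1: f ≡ 0 at y ∈ {6}; g ≡ 0 at y ∈ {4}; common: ∅.
  x = 2: f ≡ 0 at y ∈ {6}; g ≡ 0 at y ∈ ∅; common: ∅.
  x = 3: f ≡ 0 at y ∈ {6}; g ≡ 0 at y ∈ ∅; common: ∅.
  x = 4: f ≡ 0 at y ∈ {6}; g ≡ 0 at y ∈ ∅; common: ∅.
  x = 5: f ≡ 0 at y ∈ {6}; g ≡ 0 at y ∈ ∅; common: ∅.
  x = 6: f ≡ 0 at y ∈ {6}; g ≡ 0 at y ∈ ∅; common: ∅.
Collecting: common zeros = ∅, so the count is 0.
Comparison with the Bézout bound: 0 ≤ 2 = deg(f)·deg(g), as expected for curves with no common component (the affine F_7-count falls short of the bound because intersections may lie at infinity, over extension fields, or carry multiplicity).


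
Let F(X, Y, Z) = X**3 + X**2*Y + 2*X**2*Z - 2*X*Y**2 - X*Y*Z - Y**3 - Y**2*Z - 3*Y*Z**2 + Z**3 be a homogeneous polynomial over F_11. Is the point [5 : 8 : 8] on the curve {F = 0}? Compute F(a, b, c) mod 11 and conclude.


F(5,8,8) ≡ 5 (mod 11); P is NOT on the curve.

Evaluate F(5, 8, 8) term-by-term (mod 11).
  X**3 ↦ 1·125·1·1 = 125
  X**2*Y ↦ 1·25·8·1 = 200
  2*X**2*Z ↦ 2·25·1·8 = 400
  -2*X*Y**2 ↦ -2·5·64·1 = -640
  -X*Y*Z ↦ -1·5·8·8 = -320
  -Y**3 ↦ -1·1·512·1 = -512
  -Y**2*Z ↦ -1·1·64·8 = -512
  -3*Y*Z**2 ↦ -3·1·8·64 = -1536
  Z**3 ↦ 1·1·1·512 = 512
Sum: F(5, 8, 8) = (125) + (200) + (400) + (-640) + (-320) + (-512) + (-512) + (-1536) + (512) = -2283.
Reducing mod 11: -2283 ≡ 5 (mod 11).
Since F(a, b, c) ≡ 5 ≠ 0 (mod 11), P does NOT lie on the curve.


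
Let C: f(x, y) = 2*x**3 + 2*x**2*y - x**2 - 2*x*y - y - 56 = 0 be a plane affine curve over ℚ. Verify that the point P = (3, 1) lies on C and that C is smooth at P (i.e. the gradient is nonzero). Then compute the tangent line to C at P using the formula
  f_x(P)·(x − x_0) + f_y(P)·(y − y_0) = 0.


Tangent line at P: 58*x + 11*y - 185 = 0.

Step 1: f(3, 1) = 0, so P lies on C.
Step 2: partial derivatives
  f_x(x, y) = 6*x**2 + 4*x*y - 2*x - 2*y, f_y(x, y) = 2*x**2 - 2*x - 1.
  f_x(P) = 58, f_y(P) = 11 (gradient nonzero, so P is smooth).
Step 3: tangent line at P: 58·(x − 3) + 11·(y − 1) = 0.
Expanding: 58*x + 11*y - 185 = 0.


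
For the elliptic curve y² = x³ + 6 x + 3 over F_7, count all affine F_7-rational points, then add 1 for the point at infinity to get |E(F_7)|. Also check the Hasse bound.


Affine points = {(2, 3), (2, 4), (4, 0), (5, 2), (5, 5)}; affine count = 5; |E(F_7)| = 6.

Discriminant check: Δ ∝ 4a³ + 27b² = 4·6³ + 27·3² = 4·216 + 27·9 ≡ 1 (mod 7). Nonzero ⇒ E is nonsingular.
For each x ∈ F_7, compute rhs = x³ + 6·x + 3 mod 7, then count y ∈ F_7 with y² ≡ rhs.
  x = 0: rhs = 3, matching y values: none (0 points).
  x = 1: rhs = 3, matching y values: none (0 points).
  x = 2: rhs = 2, matching y values: 3, 4 (2 points).
  x = 3: rhs = 6, matching y values: none (0 points).
  x = 4: rhs = 0, matching y values: 0 (1 points).
  x = 5: rhs = 4, matching y values: 2, 5 (2 points).
  x = 6: rhs = 3, matching y values: none (0 points).
Total affine count: 5.
Full point count |E(F_7)| = 5 + 1 = 6.
Hasse bound: |6 − (7+1)| = |-2| = 2 ≤ 2√7 ≈ 5.2915 ✓.


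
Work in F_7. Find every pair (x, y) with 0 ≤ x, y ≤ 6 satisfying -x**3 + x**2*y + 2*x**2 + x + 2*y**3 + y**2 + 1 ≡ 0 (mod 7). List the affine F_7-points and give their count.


Affine F_7-points: {(0, 2), (0, 6), (1, 1), (3, 1), (3, 4), (3, 5), (4, 3), (5, 4), (6, 1)}; count = 9.

For each of the 49 pairs (x, y) ∈ F_7², evaluate f(x, y) mod 7. Record the zeros.
  x = 0: [0↦1, 1↦4, 2↦0, 3↦1, 4↦5, 5↦3, 6↦0]  zeros at y ∈ {2, 6}
  x = 1: [0↦3, 1↦0, 2↦4, 3↦6, 4↦4, 5↦3, 6↦1]  zeros at y ∈ {1}
  x = 2: [0↦3, 1↦3, 2↦3, 3↦1, 4↦2, 5↦4, 6↦5]  zeros at y ∈ ∅
  x = 3: [0↦2, 1↦0, 2↦5, 3↦1, 4↦0, 5↦0, 6↦6]  zeros at y ∈ {1, 4, 5}
  x = 4: [0↦1, 1↦6, 2↦4, 3↦0, 4↦6, 5↦6, 6↦5]  zeros at y ∈ {3}
  x = 5: [0↦1, 1↦1, 2↦1, 3↦6, 4↦0, 5↦2, 6↦3]  zeros at y ∈ {4}
  x = 6: [0↦3, 1↦0, 2↦4, 3↦6, 4↦4, 5↦3, 6↦1]  zeros at y ∈ {1}
Collecting zeros: affine points = {(0, 2), (0, 6), (1, 1), (3, 1), (3, 4), (3, 5), (4, 3), (5, 4), (6, 1)}.
Total count |C(F_7)_aff| = 9.


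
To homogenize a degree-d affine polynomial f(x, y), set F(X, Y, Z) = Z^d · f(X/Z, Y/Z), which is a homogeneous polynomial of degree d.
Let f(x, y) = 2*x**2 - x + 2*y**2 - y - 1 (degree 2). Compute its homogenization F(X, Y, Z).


F(X, Y, Z) = 2*X**2 - X*Z + 2*Y**2 - Y*Z - Z**2

deg(f) = 2.
Substitute x = X/Z, y = Y/Z into f, then multiply by Z^2.
  monomial 2·x^2·y^0 ↦ 2·X^2·Y^0·Z^0.
  monomial -1·x^1·y^0 ↦ -1·X^1·Y^0·Z^1.
  monomial 2·x^0·y^2 ↦ 2·X^0·Y^2·Z^0.
  monomial -1·x^0·y^1 ↦ -1·X^0·Y^1·Z^1.
  monomial -1·x^0·y^0 ↦ -1·X^0·Y^0·Z^2.
Collecting: F(X, Y, Z) = 2*X**2 - X*Z + 2*Y**2 - Y*Z - Z**2.


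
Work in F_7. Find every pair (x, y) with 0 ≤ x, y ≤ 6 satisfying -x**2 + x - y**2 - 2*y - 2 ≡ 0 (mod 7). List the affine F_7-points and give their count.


Affine F_7-points: {(2, 1), (2, 4), (3, 6), (4, 0), (4, 5), (5, 6), (6, 1), (6, 4)}; count = 8.

For each of the 49 pairs (x, y) ∈ F_7², evaluate f(x, y) mod 7. Record the zeros.
  x = 0: [0↦5, 1↦2, 2↦4, 3↦4, 4↦2, 5↦5, 6↦6]  zeros at y ∈ ∅
  x = 1: [0↦5, 1↦2, 2↦4, 3↦4, 4↦2, 5↦5, 6↦6]  zeros at y ∈ ∅
  x = 2: [0↦3, 1↦0, 2↦2, 3↦2, 4↦0, 5↦3, 6↦4]  zeros at y ∈ {1, 4}
  x = 3: [0↦6, 1↦3, 2↦5, 3↦5, 4↦3, 5↦6, 6↦0]  zeros at y ∈ {6}
  x = 4: [0↦0, 1↦4, 2↦6, 3↦6, 4↦4, 5↦0, 6↦1]  zeros at y ∈ {0, 5}
  x = 5: [0↦6, 1↦3, 2↦5, 3↦5, 4↦3, 5↦6, 6↦0]  zeros at y ∈ {6}
  x = 6: [0↦3, 1↦0, 2↦2, 3↦2, 4↦0, 5↦3, 6↦4]  zeros at y ∈ {1, 4}
Collecting zeros: affine points = {(2, 1), (2, 4), (3, 6), (4, 0), (4, 5), (5, 6), (6, 1), (6, 4)}.
Total count |C(F_7)_aff| = 8.


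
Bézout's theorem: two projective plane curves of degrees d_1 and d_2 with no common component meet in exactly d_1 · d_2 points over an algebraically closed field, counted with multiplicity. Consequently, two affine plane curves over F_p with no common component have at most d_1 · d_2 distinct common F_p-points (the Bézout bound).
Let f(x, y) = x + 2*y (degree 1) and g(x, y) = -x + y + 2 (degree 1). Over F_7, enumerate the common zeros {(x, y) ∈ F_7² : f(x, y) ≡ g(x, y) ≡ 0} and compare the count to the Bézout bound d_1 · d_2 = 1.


Common zeros: {(6, 4)}; count = 1; Bézout bound = 1.

deg(f) = 1, deg(g) = 1, so Bézout bound = 1.
Scan x ∈ F_7. For each x, list the y ∈ F_7 with f(x, y) ≡ 0 and those with g(x, y) ≡ 0 (mod 7); the common zeros in that column are the intersection.
  x = 0: f ≡ 0 at y ∈ {0}; g ≡ 0 at y ∈ {5}; common: ∅.
  x = 1: f ≡ 0 at y ∈ {3}; g ≡ 0 at y ∈ {6}; common: ∅.
  x = 2: f ≡ 0 at y ∈ {6}; g ≡ 0 at y ∈ {0}; common: ∅.
  x = 3: f ≡ 0 at y ∈ {2}; g ≡ 0 at y ∈ {1}; common: ∅.
  x = 4: f ≡ 0 at y ∈ {5}; g ≡ 0 at y ∈ {2}; common: ∅.
  x = 5: f ≡ 0 at y ∈ {1}; g ≡ 0 at y ∈ {3}; common: ∅.
  x = 6: f ≡ 0 at y ∈ {4}; g ≡ 0 at y ∈ {4}; common: {4}.
Collecting: common zeros = {(6, 4)}, so the count is 1.
Comparison with the Bézout bound: 1 ≤ 1 = deg(f)·deg(g), as expected for curves with no common component (the bound is attained).


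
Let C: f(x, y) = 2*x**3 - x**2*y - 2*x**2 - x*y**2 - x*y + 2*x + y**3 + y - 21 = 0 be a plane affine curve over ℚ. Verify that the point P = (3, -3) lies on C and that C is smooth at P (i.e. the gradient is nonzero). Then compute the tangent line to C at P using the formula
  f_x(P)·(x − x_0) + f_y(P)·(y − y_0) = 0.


Tangent line at P: 56*x + 34*y - 66 = 0.

Step 1: f(3, -3) = 0, so P lies on C.
Step 2: partial derivatives
  f_x(x, y) = 6*x**2 - 2*x*y - 4*x - y**2 - y + 2, f_y(x, y) = -x**2 - 2*x*y - x + 3*y**2 + 1.
  f_x(P) = 56, f_y(P) = 34 (gradient nonzero, so P is smooth).
Step 3: tangent line at P: 56·(x − 3) + 34·(y − -3) = 0.
Expanding: 56*x + 34*y - 66 = 0.


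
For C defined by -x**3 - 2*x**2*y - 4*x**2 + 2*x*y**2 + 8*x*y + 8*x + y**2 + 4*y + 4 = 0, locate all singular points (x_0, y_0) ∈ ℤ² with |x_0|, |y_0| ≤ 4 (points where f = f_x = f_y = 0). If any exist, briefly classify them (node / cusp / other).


Singular points: {(0, -2)}; classification: cusp.

Compute partial derivatives:
  f_x = -3*x**2 - 4*x*y - 8*x + 2*y**2 + 8*y + 8.
  f_y = -2*x**2 + 4*x*y + 8*x + 2*y + 4.
Scan x_0 ∈ {−4, ..., 4}. For each x_0, f_y(x_0, y) is a polynomial in y; find its integer roots y ∈ {−4, ..., 4}, then test f_x and f at those candidates.
  x = -4: f_y(-4, y) = -14*y - 60; no integer root y with |y| ≤ 4.
  x = -3: f_y(-3, y) = -10*y - 38; no integer root y with |y| ≤ 4.
  x = -2: f_y(-2, y) = -6*y - 20; no integer root y with |y| ≤ 4.
  x = -1: f_y(-1, y) = -2*y - 6; vanishes at y ∈ {-3}. (-1, -3): f_x = -5 ≠ 0.
  x = 0: f_y(0, y) = 2*y + 4; vanishes at y ∈ {-2}. (0, -2): f_x = 0, f = 0 — SINGULAR.
  x = 1: f_y(1, y) = 6*y + 10; no integer root y with |y| ≤ 4.
  x = 2: f_y(2, y) = 10*y + 12; no integer root y with |y| ≤ 4.
  x = 3: f_y(3, y) = 14*y + 10; no integer root y with |y| ≤ 4.
  x = 4: f_y(4, y) = 18*y + 4; no integer root y with |y| ≤ 4.
Only singular point on the grid: (0, -2).
Classify: substitute x = 0 + u, y = -2 + v and expand: f = -u**3 - 2*u**2*v + 2*u*v**2 + v**2.
No constant or linear terms (consistent with a singular point). Quadratic part: v**2. Cubic part: -u**3 - 2*u**2*v + 2*u*v**2.
The quadratic part v**2 is a perfect square, so there is a single (double) tangent line v = 0, i.e. y = -2. Restricting the cubic part to that line (v = 0) leaves -u**3 ≠ 0, so f is not divisible by v and the branch is v² ≈ u**3 to lowest order — this is a cusp.
Classification: cusp.


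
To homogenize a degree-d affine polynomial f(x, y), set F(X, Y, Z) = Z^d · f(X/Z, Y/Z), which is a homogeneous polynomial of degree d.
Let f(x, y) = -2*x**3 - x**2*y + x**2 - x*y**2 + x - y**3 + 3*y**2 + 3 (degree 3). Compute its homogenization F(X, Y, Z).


F(X, Y, Z) = -2*X**3 - X**2*Y + X**2*Z - X*Y**2 + X*Z**2 - Y**3 + 3*Y**2*Z + 3*Z**3

deg(f) = 3.
Substitute x = X/Z, y = Y/Z into f, then multiply by Z^3.
  monomial -2·x^3·y^0 ↦ -2·X^3·Y^0·Z^0.
  monomial -1·x^2·y^1 ↦ -1·X^2·Y^1·Z^0.
  monomial 1·x^2·y^0 ↦ 1·X^2·Y^0·Z^1.
  monomial -1·x^1·y^2 ↦ -1·X^1·Y^2·Z^0.
  monomial 1·x^1·y^0 ↦ 1·X^1·Y^0·Z^2.
  monomial -1·x^0·y^3 ↦ -1·X^0·Y^3·Z^0.
  monomial 3·x^0·y^2 ↦ 3·X^0·Y^2·Z^1.
  monomial 3·x^0·y^0 ↦ 3·X^0·Y^0·Z^3.
Collecting: F(X, Y, Z) = -2*X**3 - X**2*Y + X**2*Z - X*Y**2 + X*Z**2 - Y**3 + 3*Y**2*Z + 3*Z**3.


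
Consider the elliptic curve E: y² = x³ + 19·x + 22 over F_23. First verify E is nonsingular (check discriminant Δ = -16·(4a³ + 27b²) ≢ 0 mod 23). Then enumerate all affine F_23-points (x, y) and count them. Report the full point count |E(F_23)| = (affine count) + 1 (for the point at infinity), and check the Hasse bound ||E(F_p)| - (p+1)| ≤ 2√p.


Affine points = {(4, 1), (4, 22), (5, 9), (5, 14), (9, 5), (9, 18), (10, 4), (10, 19), (12, 0), (15, 5), (15, 18), (16, 11), (16, 12), (18, 3), (18, 20), (22, 5), (22, 18)}; affine count = 17; |E(F_23)| = 18.

Discriminant check: Δ ∝ 4a³ + 27b² = 4·19³ + 27·22² = 4·6859 + 27·484 ≡ 1 (mod 23). Nonzero ⇒ E is nonsingular.
For each x ∈ F_23, compute rhs = x³ + 19·x + 22 mod 23, then count y ∈ F_23 with y² ≡ rhs.
  x = 0: rhs = 22, matching y values: none (0 points).
  x = 1: rhs = 19, matching y values: none (0 points).
  x = 2: rhs = 22, matching y values: none (0 points).
  x = 3: rhs = 14, matching y values: none (0 points).
  x = 4: rhs = 1, matching y values: 1, 22 (2 points).
  x = 5: rhs = 12, matching y values: 9, 14 (2 points).
  x = 6: rhs = 7, matching y values: none (0 points).
  x = 7: rhs = 15, matching y values: none (0 points).
  x = 8: rhs = 19, matching y values: none (0 points).
  x = 9: rhs = 2, matching y values: 5, 18 (2 points).
  x = 10: rhs = 16, matching y values: 4, 19 (2 points).
  x = 11: rhs = 21, matching y values: none (0 points).
  x = 12: rhs = 0, matching y values: 0 (1 points).
  x = 13: rhs = 5, matching y values: none (0 points).
  x = 14: rhs = 19, matching y values: none (0 points).
  x = 15: rhs = 2, matching y values: 5, 18 (2 points).
  x = 16: rhs = 6, matching y values: 11, 12 (2 points).
  x = 17: rhs = 14, matching y values: none (0 points).
  x = 18: rhs = 9, matching y values: 3, 20 (2 points).
  x = 19: rhs = 20, matching y values: none (0 points).
  x = 20: rhs = 7, matching y values: none (0 points).
  x = 21: rhs = 22, matching y values: none (0 points).
  x = 22: rhs = 2, matching y values: 5, 18 (2 points).
Total affine count: 17.
Full point count |E(F_23)| = 17 + 1 = 18.
Hasse bound: |18 − (23+1)| = |-6| = 6 ≤ 2√23 ≈ 9.5917 ✓.


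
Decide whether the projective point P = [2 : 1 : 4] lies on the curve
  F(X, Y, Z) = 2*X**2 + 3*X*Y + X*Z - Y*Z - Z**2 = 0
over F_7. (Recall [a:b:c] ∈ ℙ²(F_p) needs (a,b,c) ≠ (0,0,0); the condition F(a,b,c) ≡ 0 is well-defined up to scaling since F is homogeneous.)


F(2,1,4) ≡ 2 (mod 7); P is NOT on the curve.

Evaluate F(2, 1, 4) term-by-term (mod 7).
  2*X**2 ↦ 2·4·1·1 = 8
  3*X*Y ↦ 3·2·1·1 = 6
  X*Z ↦ 1·2·1·4 = 8
  -Y*Z ↦ -1·1·1·4 = -4
  -Z**2 ↦ -1·1·1·16 = -16
Sum: F(2, 1, 4) = (8) + (6) + (8) + (-4) + (-16) = 2.
Reducing mod 7: 2 ≡ 2 (mod 7).
Since F(a, b, c) ≡ 2 ≠ 0 (mod 7), P does NOT lie on the curve.


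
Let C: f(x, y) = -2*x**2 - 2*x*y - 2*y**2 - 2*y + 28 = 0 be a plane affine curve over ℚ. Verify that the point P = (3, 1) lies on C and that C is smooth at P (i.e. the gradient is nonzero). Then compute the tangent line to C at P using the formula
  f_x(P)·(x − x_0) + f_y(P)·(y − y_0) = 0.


Tangent line at P: -14*x - 12*y + 54 = 0.

Step 1: f(3, 1) = 0, so P lies on C.
Step 2: partial derivatives
  f_x(x, y) = -4*x - 2*y, f_y(x, y) = -2*x - 4*y - 2.
  f_x(P) = -14, f_y(P) = -12 (gradient nonzero, so P is smooth).
Step 3: tangent line at P: -14·(x − 3) + -12·(y − 1) = 0.
Expanding: -14*x - 12*y + 54 = 0.


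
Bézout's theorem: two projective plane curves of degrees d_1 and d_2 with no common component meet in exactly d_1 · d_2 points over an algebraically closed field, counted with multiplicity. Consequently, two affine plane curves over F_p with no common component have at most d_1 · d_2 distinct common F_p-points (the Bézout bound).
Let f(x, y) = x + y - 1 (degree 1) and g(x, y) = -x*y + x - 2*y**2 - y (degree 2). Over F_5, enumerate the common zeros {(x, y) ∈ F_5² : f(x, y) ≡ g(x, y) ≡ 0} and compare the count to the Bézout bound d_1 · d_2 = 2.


Common zeros: ∅; count = 0; Bézout bound = 2.

deg(f) = 1, deg(g) = 2, so Bézout bound = 2.
Scan x ∈ F_5. For each x, list the y ∈ F_5 with f(x, y) ≡ 0 and those with g(x, y) ≡ 0 (mod 5); the common zeros in that column are the intersection.
  x = 0: f ≡ 0 at y ∈ {1}; g ≡ 0 at y ∈ {0, 2}; common: ∅.
  x = 1: f ≡ 0 at y ∈ {0}; g ≡ 0 at y ∈ ∅; common: ∅.
  x = 2: f ≡ 0 at y ∈ {4}; g ≡ 0 at y ∈ {3}; common: ∅.
  x = 3: f ≡ 0 at y ∈ {3}; g ≡ 0 at y ∈ {4}; common: ∅.
  x = 4: f ≡ 0 at y ∈ {2}; g ≡ 0 at y ∈ ∅; common: ∅.
Collecting: common zeros = ∅, so the count is 0.
Comparison with the Bézout bound: 0 ≤ 2 = deg(f)·deg(g), as expected for curves with no common component (the affine F_5-count falls short of the bound because intersections may lie at infinity, over extension fields, or carry multiplicity).


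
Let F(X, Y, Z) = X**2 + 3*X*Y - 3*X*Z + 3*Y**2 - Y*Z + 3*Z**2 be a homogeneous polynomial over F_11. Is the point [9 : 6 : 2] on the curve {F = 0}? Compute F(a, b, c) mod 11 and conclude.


F(9,6,2) ≡ 0 (mod 11); P is on the curve.

Evaluate F(9, 6, 2) term-by-term (mod 11).
  X**2 ↦ 1·81·1·1 = 81
  3*X*Y ↦ 3·9·6·1 = 162
  -3*X*Z ↦ -3·9·1·2 = -54
  3*Y**2 ↦ 3·1·36·1 = 108
  -Y*Z ↦ -1·1·6·2 = -12
  3*Z**2 ↦ 3·1·1·4 = 12
Sum: F(9, 6, 2) = (81) + (162) + (-54) + (108) + (-12) + (12) = 297.
Reducing mod 11: 297 ≡ 0 (mod 11).
Since F(a, b, c) ≡ 0 (mod 11), P lies on the curve.


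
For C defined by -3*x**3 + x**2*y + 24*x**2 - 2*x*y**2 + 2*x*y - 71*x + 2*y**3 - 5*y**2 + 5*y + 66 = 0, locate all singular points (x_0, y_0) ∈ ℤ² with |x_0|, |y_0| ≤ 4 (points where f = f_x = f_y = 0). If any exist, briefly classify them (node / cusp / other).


Singular points: {(3, 2)}; classification: node.

Compute partial derivatives:
  f_x = -9*x**2 + 2*x*y + 48*x - 2*y**2 + 2*y - 71.
  f_y = x**2 - 4*x*y + 2*x + 6*y**2 - 10*y + 5.
Scan x_0 ∈ {−4, ..., 4}. For each x_0, f_y(x_0, y) is a polynomial in y; find its integer roots y ∈ {−4, ..., 4}, then test f_x and f at those candidates.
  x = -4: f_y(-4, y) = 6*y**2 + 6*y + 13; no integer root y with |y| ≤ 4.
  x = -3: f_y(-3, y) = 6*y**2 + 2*y + 8; no integer root y with |y| ≤ 4.
  x = -2: f_y(-2, y) = 6*y**2 - 2*y + 5; no integer root y with |y| ≤ 4.
  x = -1: f_y(-1, y) = 6*y**2 - 6*y + 4; no integer root y with |y| ≤ 4.
  x = 0: f_y(0, y) = 6*y**2 - 10*y + 5; no integer root y with |y| ≤ 4.
  x = 1: f_y(1, y) = 6*y**2 - 14*y + 8; vanishes at y ∈ {1}. (1, 1): f_x = -30 ≠ 0.
  x = 2: f_y(2, y) = 6*y**2 - 18*y + 13; no integer root y with |y| ≤ 4.
  x = 3: f_y(3, y) = 6*y**2 - 22*y + 20; vanishes at y ∈ {2}. (3, 2): f_x = 0, f = 0 — SINGULAR.
  x = 4: f_y(4, y) = 6*y**2 - 26*y + 29; no integer root y with |y| ≤ 4.
Only singular point on the grid: (3, 2).
Classify: substitute x = 3 + u, y = 2 + v and expand: f = -3*u**3 + u**2*v - u**2 - 2*u*v**2 + 2*v**3 + v**2.
No constant or linear terms (consistent with a singular point). Quadratic part: -u**2 + v**2. Cubic part: -3*u**3 + u**2*v - 2*u*v**2 + 2*v**3.
The quadratic part v**2 - u**2 = (v − u)(v + u) splits into two distinct linear factors, so there are two distinct tangent lines y − 2 = ±(x − 3) — this is a node (ordinary double point).
Classification: node.
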